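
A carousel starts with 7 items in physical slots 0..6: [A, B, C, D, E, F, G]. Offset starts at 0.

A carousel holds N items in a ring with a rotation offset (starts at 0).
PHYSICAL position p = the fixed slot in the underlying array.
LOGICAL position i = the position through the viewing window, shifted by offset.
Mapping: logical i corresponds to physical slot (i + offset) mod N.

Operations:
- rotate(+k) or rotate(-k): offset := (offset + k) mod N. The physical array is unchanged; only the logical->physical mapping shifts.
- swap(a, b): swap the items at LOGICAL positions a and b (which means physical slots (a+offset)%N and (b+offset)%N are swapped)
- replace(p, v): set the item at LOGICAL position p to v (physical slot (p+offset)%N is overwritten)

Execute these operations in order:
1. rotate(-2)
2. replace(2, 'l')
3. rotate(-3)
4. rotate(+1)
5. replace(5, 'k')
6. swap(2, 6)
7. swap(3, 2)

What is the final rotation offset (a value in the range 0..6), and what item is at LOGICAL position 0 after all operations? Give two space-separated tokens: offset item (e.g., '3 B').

After op 1 (rotate(-2)): offset=5, physical=[A,B,C,D,E,F,G], logical=[F,G,A,B,C,D,E]
After op 2 (replace(2, 'l')): offset=5, physical=[l,B,C,D,E,F,G], logical=[F,G,l,B,C,D,E]
After op 3 (rotate(-3)): offset=2, physical=[l,B,C,D,E,F,G], logical=[C,D,E,F,G,l,B]
After op 4 (rotate(+1)): offset=3, physical=[l,B,C,D,E,F,G], logical=[D,E,F,G,l,B,C]
After op 5 (replace(5, 'k')): offset=3, physical=[l,k,C,D,E,F,G], logical=[D,E,F,G,l,k,C]
After op 6 (swap(2, 6)): offset=3, physical=[l,k,F,D,E,C,G], logical=[D,E,C,G,l,k,F]
After op 7 (swap(3, 2)): offset=3, physical=[l,k,F,D,E,G,C], logical=[D,E,G,C,l,k,F]

Answer: 3 D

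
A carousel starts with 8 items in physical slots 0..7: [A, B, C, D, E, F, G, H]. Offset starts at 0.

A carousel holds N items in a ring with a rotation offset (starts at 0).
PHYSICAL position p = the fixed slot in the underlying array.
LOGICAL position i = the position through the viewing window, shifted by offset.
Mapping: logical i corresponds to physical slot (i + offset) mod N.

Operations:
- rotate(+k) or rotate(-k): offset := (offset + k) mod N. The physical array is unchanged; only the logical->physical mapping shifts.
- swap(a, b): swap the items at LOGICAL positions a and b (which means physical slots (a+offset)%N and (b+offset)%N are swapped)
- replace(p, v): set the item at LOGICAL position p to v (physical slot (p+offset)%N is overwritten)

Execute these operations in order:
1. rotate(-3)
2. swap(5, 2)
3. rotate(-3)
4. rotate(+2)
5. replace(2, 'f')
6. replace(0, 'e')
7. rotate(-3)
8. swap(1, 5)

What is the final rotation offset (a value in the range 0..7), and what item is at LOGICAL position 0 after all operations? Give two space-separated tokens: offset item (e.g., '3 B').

After op 1 (rotate(-3)): offset=5, physical=[A,B,C,D,E,F,G,H], logical=[F,G,H,A,B,C,D,E]
After op 2 (swap(5, 2)): offset=5, physical=[A,B,H,D,E,F,G,C], logical=[F,G,C,A,B,H,D,E]
After op 3 (rotate(-3)): offset=2, physical=[A,B,H,D,E,F,G,C], logical=[H,D,E,F,G,C,A,B]
After op 4 (rotate(+2)): offset=4, physical=[A,B,H,D,E,F,G,C], logical=[E,F,G,C,A,B,H,D]
After op 5 (replace(2, 'f')): offset=4, physical=[A,B,H,D,E,F,f,C], logical=[E,F,f,C,A,B,H,D]
After op 6 (replace(0, 'e')): offset=4, physical=[A,B,H,D,e,F,f,C], logical=[e,F,f,C,A,B,H,D]
After op 7 (rotate(-3)): offset=1, physical=[A,B,H,D,e,F,f,C], logical=[B,H,D,e,F,f,C,A]
After op 8 (swap(1, 5)): offset=1, physical=[A,B,f,D,e,F,H,C], logical=[B,f,D,e,F,H,C,A]

Answer: 1 B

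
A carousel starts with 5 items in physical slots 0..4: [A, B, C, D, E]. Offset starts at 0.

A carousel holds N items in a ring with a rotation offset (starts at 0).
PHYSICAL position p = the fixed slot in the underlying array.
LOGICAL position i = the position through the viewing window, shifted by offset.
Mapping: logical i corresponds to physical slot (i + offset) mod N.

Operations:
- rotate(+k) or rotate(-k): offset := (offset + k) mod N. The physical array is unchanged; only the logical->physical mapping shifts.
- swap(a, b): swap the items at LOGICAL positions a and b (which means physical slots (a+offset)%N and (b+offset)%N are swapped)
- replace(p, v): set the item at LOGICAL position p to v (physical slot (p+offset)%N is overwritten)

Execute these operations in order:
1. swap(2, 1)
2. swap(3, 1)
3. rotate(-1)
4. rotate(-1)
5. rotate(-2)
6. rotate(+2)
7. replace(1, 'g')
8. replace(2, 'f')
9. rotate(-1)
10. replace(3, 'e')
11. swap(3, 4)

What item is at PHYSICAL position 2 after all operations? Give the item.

After op 1 (swap(2, 1)): offset=0, physical=[A,C,B,D,E], logical=[A,C,B,D,E]
After op 2 (swap(3, 1)): offset=0, physical=[A,D,B,C,E], logical=[A,D,B,C,E]
After op 3 (rotate(-1)): offset=4, physical=[A,D,B,C,E], logical=[E,A,D,B,C]
After op 4 (rotate(-1)): offset=3, physical=[A,D,B,C,E], logical=[C,E,A,D,B]
After op 5 (rotate(-2)): offset=1, physical=[A,D,B,C,E], logical=[D,B,C,E,A]
After op 6 (rotate(+2)): offset=3, physical=[A,D,B,C,E], logical=[C,E,A,D,B]
After op 7 (replace(1, 'g')): offset=3, physical=[A,D,B,C,g], logical=[C,g,A,D,B]
After op 8 (replace(2, 'f')): offset=3, physical=[f,D,B,C,g], logical=[C,g,f,D,B]
After op 9 (rotate(-1)): offset=2, physical=[f,D,B,C,g], logical=[B,C,g,f,D]
After op 10 (replace(3, 'e')): offset=2, physical=[e,D,B,C,g], logical=[B,C,g,e,D]
After op 11 (swap(3, 4)): offset=2, physical=[D,e,B,C,g], logical=[B,C,g,D,e]

Answer: B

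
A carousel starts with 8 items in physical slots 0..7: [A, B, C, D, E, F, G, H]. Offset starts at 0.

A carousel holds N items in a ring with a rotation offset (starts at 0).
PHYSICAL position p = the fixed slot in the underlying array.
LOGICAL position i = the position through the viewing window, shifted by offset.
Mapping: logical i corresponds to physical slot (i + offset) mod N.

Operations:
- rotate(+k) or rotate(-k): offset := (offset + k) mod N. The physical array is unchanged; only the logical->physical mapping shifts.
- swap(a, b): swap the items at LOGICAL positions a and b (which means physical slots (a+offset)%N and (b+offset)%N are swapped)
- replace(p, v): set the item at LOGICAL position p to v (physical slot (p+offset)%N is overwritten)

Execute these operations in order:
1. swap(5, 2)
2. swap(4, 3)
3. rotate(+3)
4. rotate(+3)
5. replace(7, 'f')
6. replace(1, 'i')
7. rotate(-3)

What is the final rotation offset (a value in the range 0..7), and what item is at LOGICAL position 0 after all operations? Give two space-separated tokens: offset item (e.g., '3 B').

Answer: 3 E

Derivation:
After op 1 (swap(5, 2)): offset=0, physical=[A,B,F,D,E,C,G,H], logical=[A,B,F,D,E,C,G,H]
After op 2 (swap(4, 3)): offset=0, physical=[A,B,F,E,D,C,G,H], logical=[A,B,F,E,D,C,G,H]
After op 3 (rotate(+3)): offset=3, physical=[A,B,F,E,D,C,G,H], logical=[E,D,C,G,H,A,B,F]
After op 4 (rotate(+3)): offset=6, physical=[A,B,F,E,D,C,G,H], logical=[G,H,A,B,F,E,D,C]
After op 5 (replace(7, 'f')): offset=6, physical=[A,B,F,E,D,f,G,H], logical=[G,H,A,B,F,E,D,f]
After op 6 (replace(1, 'i')): offset=6, physical=[A,B,F,E,D,f,G,i], logical=[G,i,A,B,F,E,D,f]
After op 7 (rotate(-3)): offset=3, physical=[A,B,F,E,D,f,G,i], logical=[E,D,f,G,i,A,B,F]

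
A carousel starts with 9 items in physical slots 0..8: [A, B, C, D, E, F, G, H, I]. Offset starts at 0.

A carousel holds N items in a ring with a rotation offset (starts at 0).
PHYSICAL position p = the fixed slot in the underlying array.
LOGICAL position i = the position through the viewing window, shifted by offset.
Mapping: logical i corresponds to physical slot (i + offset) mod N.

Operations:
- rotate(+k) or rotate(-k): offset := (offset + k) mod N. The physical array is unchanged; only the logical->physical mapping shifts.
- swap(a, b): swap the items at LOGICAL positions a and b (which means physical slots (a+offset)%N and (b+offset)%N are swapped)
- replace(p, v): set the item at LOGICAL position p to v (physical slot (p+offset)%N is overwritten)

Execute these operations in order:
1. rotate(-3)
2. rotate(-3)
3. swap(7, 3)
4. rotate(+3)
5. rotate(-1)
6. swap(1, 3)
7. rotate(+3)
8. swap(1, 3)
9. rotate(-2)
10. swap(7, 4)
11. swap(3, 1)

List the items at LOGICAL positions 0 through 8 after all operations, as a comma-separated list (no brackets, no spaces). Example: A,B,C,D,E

Answer: I,C,B,H,E,A,D,G,F

Derivation:
After op 1 (rotate(-3)): offset=6, physical=[A,B,C,D,E,F,G,H,I], logical=[G,H,I,A,B,C,D,E,F]
After op 2 (rotate(-3)): offset=3, physical=[A,B,C,D,E,F,G,H,I], logical=[D,E,F,G,H,I,A,B,C]
After op 3 (swap(7, 3)): offset=3, physical=[A,G,C,D,E,F,B,H,I], logical=[D,E,F,B,H,I,A,G,C]
After op 4 (rotate(+3)): offset=6, physical=[A,G,C,D,E,F,B,H,I], logical=[B,H,I,A,G,C,D,E,F]
After op 5 (rotate(-1)): offset=5, physical=[A,G,C,D,E,F,B,H,I], logical=[F,B,H,I,A,G,C,D,E]
After op 6 (swap(1, 3)): offset=5, physical=[A,G,C,D,E,F,I,H,B], logical=[F,I,H,B,A,G,C,D,E]
After op 7 (rotate(+3)): offset=8, physical=[A,G,C,D,E,F,I,H,B], logical=[B,A,G,C,D,E,F,I,H]
After op 8 (swap(1, 3)): offset=8, physical=[C,G,A,D,E,F,I,H,B], logical=[B,C,G,A,D,E,F,I,H]
After op 9 (rotate(-2)): offset=6, physical=[C,G,A,D,E,F,I,H,B], logical=[I,H,B,C,G,A,D,E,F]
After op 10 (swap(7, 4)): offset=6, physical=[C,E,A,D,G,F,I,H,B], logical=[I,H,B,C,E,A,D,G,F]
After op 11 (swap(3, 1)): offset=6, physical=[H,E,A,D,G,F,I,C,B], logical=[I,C,B,H,E,A,D,G,F]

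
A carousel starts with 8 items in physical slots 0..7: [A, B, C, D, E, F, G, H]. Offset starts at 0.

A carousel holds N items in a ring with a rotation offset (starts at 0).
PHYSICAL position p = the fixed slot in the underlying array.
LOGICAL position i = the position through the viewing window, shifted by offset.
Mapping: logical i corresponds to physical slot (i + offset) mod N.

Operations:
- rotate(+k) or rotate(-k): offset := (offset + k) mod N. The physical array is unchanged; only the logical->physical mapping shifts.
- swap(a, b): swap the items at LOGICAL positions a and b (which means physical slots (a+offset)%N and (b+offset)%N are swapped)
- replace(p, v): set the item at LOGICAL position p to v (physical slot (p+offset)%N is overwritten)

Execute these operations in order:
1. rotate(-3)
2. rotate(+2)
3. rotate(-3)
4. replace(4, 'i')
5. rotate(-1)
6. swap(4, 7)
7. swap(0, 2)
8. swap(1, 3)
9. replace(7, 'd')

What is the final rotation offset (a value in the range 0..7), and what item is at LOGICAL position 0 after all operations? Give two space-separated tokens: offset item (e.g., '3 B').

Answer: 3 F

Derivation:
After op 1 (rotate(-3)): offset=5, physical=[A,B,C,D,E,F,G,H], logical=[F,G,H,A,B,C,D,E]
After op 2 (rotate(+2)): offset=7, physical=[A,B,C,D,E,F,G,H], logical=[H,A,B,C,D,E,F,G]
After op 3 (rotate(-3)): offset=4, physical=[A,B,C,D,E,F,G,H], logical=[E,F,G,H,A,B,C,D]
After op 4 (replace(4, 'i')): offset=4, physical=[i,B,C,D,E,F,G,H], logical=[E,F,G,H,i,B,C,D]
After op 5 (rotate(-1)): offset=3, physical=[i,B,C,D,E,F,G,H], logical=[D,E,F,G,H,i,B,C]
After op 6 (swap(4, 7)): offset=3, physical=[i,B,H,D,E,F,G,C], logical=[D,E,F,G,C,i,B,H]
After op 7 (swap(0, 2)): offset=3, physical=[i,B,H,F,E,D,G,C], logical=[F,E,D,G,C,i,B,H]
After op 8 (swap(1, 3)): offset=3, physical=[i,B,H,F,G,D,E,C], logical=[F,G,D,E,C,i,B,H]
After op 9 (replace(7, 'd')): offset=3, physical=[i,B,d,F,G,D,E,C], logical=[F,G,D,E,C,i,B,d]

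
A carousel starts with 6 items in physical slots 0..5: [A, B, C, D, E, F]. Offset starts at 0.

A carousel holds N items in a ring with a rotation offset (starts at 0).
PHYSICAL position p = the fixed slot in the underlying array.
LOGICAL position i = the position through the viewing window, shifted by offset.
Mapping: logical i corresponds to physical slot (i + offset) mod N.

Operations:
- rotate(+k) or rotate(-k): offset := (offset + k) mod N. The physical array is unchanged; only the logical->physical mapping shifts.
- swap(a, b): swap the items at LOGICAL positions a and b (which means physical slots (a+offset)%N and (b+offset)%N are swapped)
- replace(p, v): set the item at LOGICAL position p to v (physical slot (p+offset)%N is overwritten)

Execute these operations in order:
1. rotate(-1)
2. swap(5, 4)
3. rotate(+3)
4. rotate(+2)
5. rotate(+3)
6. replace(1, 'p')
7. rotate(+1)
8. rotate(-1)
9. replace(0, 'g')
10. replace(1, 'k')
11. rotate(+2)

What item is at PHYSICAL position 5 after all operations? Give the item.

Answer: F

Derivation:
After op 1 (rotate(-1)): offset=5, physical=[A,B,C,D,E,F], logical=[F,A,B,C,D,E]
After op 2 (swap(5, 4)): offset=5, physical=[A,B,C,E,D,F], logical=[F,A,B,C,E,D]
After op 3 (rotate(+3)): offset=2, physical=[A,B,C,E,D,F], logical=[C,E,D,F,A,B]
After op 4 (rotate(+2)): offset=4, physical=[A,B,C,E,D,F], logical=[D,F,A,B,C,E]
After op 5 (rotate(+3)): offset=1, physical=[A,B,C,E,D,F], logical=[B,C,E,D,F,A]
After op 6 (replace(1, 'p')): offset=1, physical=[A,B,p,E,D,F], logical=[B,p,E,D,F,A]
After op 7 (rotate(+1)): offset=2, physical=[A,B,p,E,D,F], logical=[p,E,D,F,A,B]
After op 8 (rotate(-1)): offset=1, physical=[A,B,p,E,D,F], logical=[B,p,E,D,F,A]
After op 9 (replace(0, 'g')): offset=1, physical=[A,g,p,E,D,F], logical=[g,p,E,D,F,A]
After op 10 (replace(1, 'k')): offset=1, physical=[A,g,k,E,D,F], logical=[g,k,E,D,F,A]
After op 11 (rotate(+2)): offset=3, physical=[A,g,k,E,D,F], logical=[E,D,F,A,g,k]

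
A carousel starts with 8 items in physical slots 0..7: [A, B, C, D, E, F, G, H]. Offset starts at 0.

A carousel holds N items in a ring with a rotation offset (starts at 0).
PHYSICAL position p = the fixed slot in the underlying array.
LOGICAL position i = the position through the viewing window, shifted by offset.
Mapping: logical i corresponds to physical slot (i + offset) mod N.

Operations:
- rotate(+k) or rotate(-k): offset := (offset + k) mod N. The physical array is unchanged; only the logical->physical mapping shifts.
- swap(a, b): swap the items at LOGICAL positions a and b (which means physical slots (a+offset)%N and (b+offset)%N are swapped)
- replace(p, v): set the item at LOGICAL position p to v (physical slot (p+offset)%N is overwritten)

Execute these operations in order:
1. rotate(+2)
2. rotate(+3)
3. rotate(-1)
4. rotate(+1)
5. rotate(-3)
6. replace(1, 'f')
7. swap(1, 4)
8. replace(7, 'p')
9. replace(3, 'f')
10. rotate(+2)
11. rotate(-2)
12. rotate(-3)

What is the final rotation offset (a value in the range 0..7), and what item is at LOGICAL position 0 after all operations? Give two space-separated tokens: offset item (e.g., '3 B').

After op 1 (rotate(+2)): offset=2, physical=[A,B,C,D,E,F,G,H], logical=[C,D,E,F,G,H,A,B]
After op 2 (rotate(+3)): offset=5, physical=[A,B,C,D,E,F,G,H], logical=[F,G,H,A,B,C,D,E]
After op 3 (rotate(-1)): offset=4, physical=[A,B,C,D,E,F,G,H], logical=[E,F,G,H,A,B,C,D]
After op 4 (rotate(+1)): offset=5, physical=[A,B,C,D,E,F,G,H], logical=[F,G,H,A,B,C,D,E]
After op 5 (rotate(-3)): offset=2, physical=[A,B,C,D,E,F,G,H], logical=[C,D,E,F,G,H,A,B]
After op 6 (replace(1, 'f')): offset=2, physical=[A,B,C,f,E,F,G,H], logical=[C,f,E,F,G,H,A,B]
After op 7 (swap(1, 4)): offset=2, physical=[A,B,C,G,E,F,f,H], logical=[C,G,E,F,f,H,A,B]
After op 8 (replace(7, 'p')): offset=2, physical=[A,p,C,G,E,F,f,H], logical=[C,G,E,F,f,H,A,p]
After op 9 (replace(3, 'f')): offset=2, physical=[A,p,C,G,E,f,f,H], logical=[C,G,E,f,f,H,A,p]
After op 10 (rotate(+2)): offset=4, physical=[A,p,C,G,E,f,f,H], logical=[E,f,f,H,A,p,C,G]
After op 11 (rotate(-2)): offset=2, physical=[A,p,C,G,E,f,f,H], logical=[C,G,E,f,f,H,A,p]
After op 12 (rotate(-3)): offset=7, physical=[A,p,C,G,E,f,f,H], logical=[H,A,p,C,G,E,f,f]

Answer: 7 H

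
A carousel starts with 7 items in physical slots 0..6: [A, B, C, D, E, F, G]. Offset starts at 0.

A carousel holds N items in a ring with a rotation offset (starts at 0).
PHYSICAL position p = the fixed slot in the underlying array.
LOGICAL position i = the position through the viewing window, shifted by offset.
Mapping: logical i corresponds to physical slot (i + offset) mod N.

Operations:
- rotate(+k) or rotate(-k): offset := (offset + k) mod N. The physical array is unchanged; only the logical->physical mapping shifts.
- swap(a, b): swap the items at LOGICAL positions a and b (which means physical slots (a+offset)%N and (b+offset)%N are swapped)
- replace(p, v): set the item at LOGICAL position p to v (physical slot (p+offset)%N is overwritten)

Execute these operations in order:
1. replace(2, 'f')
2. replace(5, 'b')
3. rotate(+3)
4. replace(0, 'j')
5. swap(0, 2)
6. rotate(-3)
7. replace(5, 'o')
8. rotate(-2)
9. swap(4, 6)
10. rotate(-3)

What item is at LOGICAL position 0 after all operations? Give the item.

After op 1 (replace(2, 'f')): offset=0, physical=[A,B,f,D,E,F,G], logical=[A,B,f,D,E,F,G]
After op 2 (replace(5, 'b')): offset=0, physical=[A,B,f,D,E,b,G], logical=[A,B,f,D,E,b,G]
After op 3 (rotate(+3)): offset=3, physical=[A,B,f,D,E,b,G], logical=[D,E,b,G,A,B,f]
After op 4 (replace(0, 'j')): offset=3, physical=[A,B,f,j,E,b,G], logical=[j,E,b,G,A,B,f]
After op 5 (swap(0, 2)): offset=3, physical=[A,B,f,b,E,j,G], logical=[b,E,j,G,A,B,f]
After op 6 (rotate(-3)): offset=0, physical=[A,B,f,b,E,j,G], logical=[A,B,f,b,E,j,G]
After op 7 (replace(5, 'o')): offset=0, physical=[A,B,f,b,E,o,G], logical=[A,B,f,b,E,o,G]
After op 8 (rotate(-2)): offset=5, physical=[A,B,f,b,E,o,G], logical=[o,G,A,B,f,b,E]
After op 9 (swap(4, 6)): offset=5, physical=[A,B,E,b,f,o,G], logical=[o,G,A,B,E,b,f]
After op 10 (rotate(-3)): offset=2, physical=[A,B,E,b,f,o,G], logical=[E,b,f,o,G,A,B]

Answer: E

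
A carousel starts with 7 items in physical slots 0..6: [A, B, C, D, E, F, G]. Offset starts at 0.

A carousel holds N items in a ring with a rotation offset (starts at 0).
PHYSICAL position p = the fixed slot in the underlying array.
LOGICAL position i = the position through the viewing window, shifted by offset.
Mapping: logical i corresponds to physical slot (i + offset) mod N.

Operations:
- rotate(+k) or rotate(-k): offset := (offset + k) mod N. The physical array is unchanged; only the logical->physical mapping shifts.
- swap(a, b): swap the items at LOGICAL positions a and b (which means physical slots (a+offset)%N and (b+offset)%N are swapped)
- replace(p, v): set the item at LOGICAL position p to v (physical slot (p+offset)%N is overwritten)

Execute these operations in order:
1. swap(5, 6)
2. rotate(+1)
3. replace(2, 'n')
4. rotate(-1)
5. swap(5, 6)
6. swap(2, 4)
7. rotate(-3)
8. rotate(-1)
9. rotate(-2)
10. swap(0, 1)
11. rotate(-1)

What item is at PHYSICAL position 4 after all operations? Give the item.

After op 1 (swap(5, 6)): offset=0, physical=[A,B,C,D,E,G,F], logical=[A,B,C,D,E,G,F]
After op 2 (rotate(+1)): offset=1, physical=[A,B,C,D,E,G,F], logical=[B,C,D,E,G,F,A]
After op 3 (replace(2, 'n')): offset=1, physical=[A,B,C,n,E,G,F], logical=[B,C,n,E,G,F,A]
After op 4 (rotate(-1)): offset=0, physical=[A,B,C,n,E,G,F], logical=[A,B,C,n,E,G,F]
After op 5 (swap(5, 6)): offset=0, physical=[A,B,C,n,E,F,G], logical=[A,B,C,n,E,F,G]
After op 6 (swap(2, 4)): offset=0, physical=[A,B,E,n,C,F,G], logical=[A,B,E,n,C,F,G]
After op 7 (rotate(-3)): offset=4, physical=[A,B,E,n,C,F,G], logical=[C,F,G,A,B,E,n]
After op 8 (rotate(-1)): offset=3, physical=[A,B,E,n,C,F,G], logical=[n,C,F,G,A,B,E]
After op 9 (rotate(-2)): offset=1, physical=[A,B,E,n,C,F,G], logical=[B,E,n,C,F,G,A]
After op 10 (swap(0, 1)): offset=1, physical=[A,E,B,n,C,F,G], logical=[E,B,n,C,F,G,A]
After op 11 (rotate(-1)): offset=0, physical=[A,E,B,n,C,F,G], logical=[A,E,B,n,C,F,G]

Answer: C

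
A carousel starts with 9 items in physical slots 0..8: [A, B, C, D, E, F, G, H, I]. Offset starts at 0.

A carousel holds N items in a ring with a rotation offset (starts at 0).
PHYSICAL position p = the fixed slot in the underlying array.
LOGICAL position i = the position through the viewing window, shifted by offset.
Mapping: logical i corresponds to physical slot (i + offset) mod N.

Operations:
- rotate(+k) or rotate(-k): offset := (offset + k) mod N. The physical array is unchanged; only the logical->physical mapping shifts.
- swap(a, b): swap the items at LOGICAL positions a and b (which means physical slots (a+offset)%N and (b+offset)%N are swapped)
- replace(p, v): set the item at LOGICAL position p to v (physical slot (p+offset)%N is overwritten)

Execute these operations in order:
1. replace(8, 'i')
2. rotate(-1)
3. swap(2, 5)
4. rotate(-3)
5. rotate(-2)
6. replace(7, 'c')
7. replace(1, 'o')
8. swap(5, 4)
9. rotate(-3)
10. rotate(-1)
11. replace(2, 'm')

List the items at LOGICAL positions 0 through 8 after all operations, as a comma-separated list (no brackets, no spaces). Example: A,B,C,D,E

After op 1 (replace(8, 'i')): offset=0, physical=[A,B,C,D,E,F,G,H,i], logical=[A,B,C,D,E,F,G,H,i]
After op 2 (rotate(-1)): offset=8, physical=[A,B,C,D,E,F,G,H,i], logical=[i,A,B,C,D,E,F,G,H]
After op 3 (swap(2, 5)): offset=8, physical=[A,E,C,D,B,F,G,H,i], logical=[i,A,E,C,D,B,F,G,H]
After op 4 (rotate(-3)): offset=5, physical=[A,E,C,D,B,F,G,H,i], logical=[F,G,H,i,A,E,C,D,B]
After op 5 (rotate(-2)): offset=3, physical=[A,E,C,D,B,F,G,H,i], logical=[D,B,F,G,H,i,A,E,C]
After op 6 (replace(7, 'c')): offset=3, physical=[A,c,C,D,B,F,G,H,i], logical=[D,B,F,G,H,i,A,c,C]
After op 7 (replace(1, 'o')): offset=3, physical=[A,c,C,D,o,F,G,H,i], logical=[D,o,F,G,H,i,A,c,C]
After op 8 (swap(5, 4)): offset=3, physical=[A,c,C,D,o,F,G,i,H], logical=[D,o,F,G,i,H,A,c,C]
After op 9 (rotate(-3)): offset=0, physical=[A,c,C,D,o,F,G,i,H], logical=[A,c,C,D,o,F,G,i,H]
After op 10 (rotate(-1)): offset=8, physical=[A,c,C,D,o,F,G,i,H], logical=[H,A,c,C,D,o,F,G,i]
After op 11 (replace(2, 'm')): offset=8, physical=[A,m,C,D,o,F,G,i,H], logical=[H,A,m,C,D,o,F,G,i]

Answer: H,A,m,C,D,o,F,G,i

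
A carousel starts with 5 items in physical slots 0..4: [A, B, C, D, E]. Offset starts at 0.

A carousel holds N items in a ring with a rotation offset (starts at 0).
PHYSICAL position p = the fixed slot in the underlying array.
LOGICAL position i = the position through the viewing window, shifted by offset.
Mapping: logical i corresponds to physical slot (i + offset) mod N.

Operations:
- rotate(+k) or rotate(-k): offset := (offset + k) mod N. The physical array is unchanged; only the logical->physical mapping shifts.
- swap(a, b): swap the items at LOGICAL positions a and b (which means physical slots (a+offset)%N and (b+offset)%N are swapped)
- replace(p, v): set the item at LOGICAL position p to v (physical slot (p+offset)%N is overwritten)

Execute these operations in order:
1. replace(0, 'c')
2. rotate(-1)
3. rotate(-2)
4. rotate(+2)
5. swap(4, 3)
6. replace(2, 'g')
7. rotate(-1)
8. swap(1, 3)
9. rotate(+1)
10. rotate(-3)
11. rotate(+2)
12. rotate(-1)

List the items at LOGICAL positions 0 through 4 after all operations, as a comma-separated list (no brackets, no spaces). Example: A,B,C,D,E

Answer: D,C,g,c,E

Derivation:
After op 1 (replace(0, 'c')): offset=0, physical=[c,B,C,D,E], logical=[c,B,C,D,E]
After op 2 (rotate(-1)): offset=4, physical=[c,B,C,D,E], logical=[E,c,B,C,D]
After op 3 (rotate(-2)): offset=2, physical=[c,B,C,D,E], logical=[C,D,E,c,B]
After op 4 (rotate(+2)): offset=4, physical=[c,B,C,D,E], logical=[E,c,B,C,D]
After op 5 (swap(4, 3)): offset=4, physical=[c,B,D,C,E], logical=[E,c,B,D,C]
After op 6 (replace(2, 'g')): offset=4, physical=[c,g,D,C,E], logical=[E,c,g,D,C]
After op 7 (rotate(-1)): offset=3, physical=[c,g,D,C,E], logical=[C,E,c,g,D]
After op 8 (swap(1, 3)): offset=3, physical=[c,E,D,C,g], logical=[C,g,c,E,D]
After op 9 (rotate(+1)): offset=4, physical=[c,E,D,C,g], logical=[g,c,E,D,C]
After op 10 (rotate(-3)): offset=1, physical=[c,E,D,C,g], logical=[E,D,C,g,c]
After op 11 (rotate(+2)): offset=3, physical=[c,E,D,C,g], logical=[C,g,c,E,D]
After op 12 (rotate(-1)): offset=2, physical=[c,E,D,C,g], logical=[D,C,g,c,E]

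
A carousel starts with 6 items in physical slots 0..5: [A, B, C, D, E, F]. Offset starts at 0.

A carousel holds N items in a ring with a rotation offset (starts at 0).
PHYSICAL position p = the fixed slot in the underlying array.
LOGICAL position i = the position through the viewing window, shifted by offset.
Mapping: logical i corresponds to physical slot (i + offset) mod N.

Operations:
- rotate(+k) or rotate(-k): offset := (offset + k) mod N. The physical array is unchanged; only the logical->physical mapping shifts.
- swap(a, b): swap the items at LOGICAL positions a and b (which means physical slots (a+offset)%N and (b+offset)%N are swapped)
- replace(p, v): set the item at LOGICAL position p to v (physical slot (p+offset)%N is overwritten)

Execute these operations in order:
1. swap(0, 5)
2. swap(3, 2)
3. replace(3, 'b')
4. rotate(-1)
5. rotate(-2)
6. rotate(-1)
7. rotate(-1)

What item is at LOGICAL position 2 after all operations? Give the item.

Answer: b

Derivation:
After op 1 (swap(0, 5)): offset=0, physical=[F,B,C,D,E,A], logical=[F,B,C,D,E,A]
After op 2 (swap(3, 2)): offset=0, physical=[F,B,D,C,E,A], logical=[F,B,D,C,E,A]
After op 3 (replace(3, 'b')): offset=0, physical=[F,B,D,b,E,A], logical=[F,B,D,b,E,A]
After op 4 (rotate(-1)): offset=5, physical=[F,B,D,b,E,A], logical=[A,F,B,D,b,E]
After op 5 (rotate(-2)): offset=3, physical=[F,B,D,b,E,A], logical=[b,E,A,F,B,D]
After op 6 (rotate(-1)): offset=2, physical=[F,B,D,b,E,A], logical=[D,b,E,A,F,B]
After op 7 (rotate(-1)): offset=1, physical=[F,B,D,b,E,A], logical=[B,D,b,E,A,F]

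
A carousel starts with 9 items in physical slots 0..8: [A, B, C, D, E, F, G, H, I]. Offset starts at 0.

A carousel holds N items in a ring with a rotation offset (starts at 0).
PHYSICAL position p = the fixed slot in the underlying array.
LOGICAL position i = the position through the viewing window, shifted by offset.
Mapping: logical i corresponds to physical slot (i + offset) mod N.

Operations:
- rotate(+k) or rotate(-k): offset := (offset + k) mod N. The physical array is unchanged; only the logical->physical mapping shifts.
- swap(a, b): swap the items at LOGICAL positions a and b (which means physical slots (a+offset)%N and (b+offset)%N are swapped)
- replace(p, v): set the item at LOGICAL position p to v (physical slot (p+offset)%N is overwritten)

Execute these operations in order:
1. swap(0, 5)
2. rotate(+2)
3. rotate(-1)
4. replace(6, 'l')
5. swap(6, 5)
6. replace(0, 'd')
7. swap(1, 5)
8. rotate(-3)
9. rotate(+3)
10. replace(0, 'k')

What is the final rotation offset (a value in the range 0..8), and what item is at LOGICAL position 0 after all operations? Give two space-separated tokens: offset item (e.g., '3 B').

Answer: 1 k

Derivation:
After op 1 (swap(0, 5)): offset=0, physical=[F,B,C,D,E,A,G,H,I], logical=[F,B,C,D,E,A,G,H,I]
After op 2 (rotate(+2)): offset=2, physical=[F,B,C,D,E,A,G,H,I], logical=[C,D,E,A,G,H,I,F,B]
After op 3 (rotate(-1)): offset=1, physical=[F,B,C,D,E,A,G,H,I], logical=[B,C,D,E,A,G,H,I,F]
After op 4 (replace(6, 'l')): offset=1, physical=[F,B,C,D,E,A,G,l,I], logical=[B,C,D,E,A,G,l,I,F]
After op 5 (swap(6, 5)): offset=1, physical=[F,B,C,D,E,A,l,G,I], logical=[B,C,D,E,A,l,G,I,F]
After op 6 (replace(0, 'd')): offset=1, physical=[F,d,C,D,E,A,l,G,I], logical=[d,C,D,E,A,l,G,I,F]
After op 7 (swap(1, 5)): offset=1, physical=[F,d,l,D,E,A,C,G,I], logical=[d,l,D,E,A,C,G,I,F]
After op 8 (rotate(-3)): offset=7, physical=[F,d,l,D,E,A,C,G,I], logical=[G,I,F,d,l,D,E,A,C]
After op 9 (rotate(+3)): offset=1, physical=[F,d,l,D,E,A,C,G,I], logical=[d,l,D,E,A,C,G,I,F]
After op 10 (replace(0, 'k')): offset=1, physical=[F,k,l,D,E,A,C,G,I], logical=[k,l,D,E,A,C,G,I,F]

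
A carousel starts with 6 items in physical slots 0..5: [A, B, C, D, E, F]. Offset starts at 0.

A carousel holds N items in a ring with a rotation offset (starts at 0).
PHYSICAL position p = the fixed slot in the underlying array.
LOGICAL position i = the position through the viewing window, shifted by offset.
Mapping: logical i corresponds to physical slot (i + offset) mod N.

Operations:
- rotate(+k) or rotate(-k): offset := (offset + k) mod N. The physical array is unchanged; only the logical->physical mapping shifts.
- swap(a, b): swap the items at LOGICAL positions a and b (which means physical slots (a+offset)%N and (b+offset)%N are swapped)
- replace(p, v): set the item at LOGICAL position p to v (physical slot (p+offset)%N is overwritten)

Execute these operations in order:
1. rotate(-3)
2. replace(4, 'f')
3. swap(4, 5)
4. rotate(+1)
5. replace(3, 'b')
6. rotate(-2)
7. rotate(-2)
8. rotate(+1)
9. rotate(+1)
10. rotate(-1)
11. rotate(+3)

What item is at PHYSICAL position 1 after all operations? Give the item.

Answer: b

Derivation:
After op 1 (rotate(-3)): offset=3, physical=[A,B,C,D,E,F], logical=[D,E,F,A,B,C]
After op 2 (replace(4, 'f')): offset=3, physical=[A,f,C,D,E,F], logical=[D,E,F,A,f,C]
After op 3 (swap(4, 5)): offset=3, physical=[A,C,f,D,E,F], logical=[D,E,F,A,C,f]
After op 4 (rotate(+1)): offset=4, physical=[A,C,f,D,E,F], logical=[E,F,A,C,f,D]
After op 5 (replace(3, 'b')): offset=4, physical=[A,b,f,D,E,F], logical=[E,F,A,b,f,D]
After op 6 (rotate(-2)): offset=2, physical=[A,b,f,D,E,F], logical=[f,D,E,F,A,b]
After op 7 (rotate(-2)): offset=0, physical=[A,b,f,D,E,F], logical=[A,b,f,D,E,F]
After op 8 (rotate(+1)): offset=1, physical=[A,b,f,D,E,F], logical=[b,f,D,E,F,A]
After op 9 (rotate(+1)): offset=2, physical=[A,b,f,D,E,F], logical=[f,D,E,F,A,b]
After op 10 (rotate(-1)): offset=1, physical=[A,b,f,D,E,F], logical=[b,f,D,E,F,A]
After op 11 (rotate(+3)): offset=4, physical=[A,b,f,D,E,F], logical=[E,F,A,b,f,D]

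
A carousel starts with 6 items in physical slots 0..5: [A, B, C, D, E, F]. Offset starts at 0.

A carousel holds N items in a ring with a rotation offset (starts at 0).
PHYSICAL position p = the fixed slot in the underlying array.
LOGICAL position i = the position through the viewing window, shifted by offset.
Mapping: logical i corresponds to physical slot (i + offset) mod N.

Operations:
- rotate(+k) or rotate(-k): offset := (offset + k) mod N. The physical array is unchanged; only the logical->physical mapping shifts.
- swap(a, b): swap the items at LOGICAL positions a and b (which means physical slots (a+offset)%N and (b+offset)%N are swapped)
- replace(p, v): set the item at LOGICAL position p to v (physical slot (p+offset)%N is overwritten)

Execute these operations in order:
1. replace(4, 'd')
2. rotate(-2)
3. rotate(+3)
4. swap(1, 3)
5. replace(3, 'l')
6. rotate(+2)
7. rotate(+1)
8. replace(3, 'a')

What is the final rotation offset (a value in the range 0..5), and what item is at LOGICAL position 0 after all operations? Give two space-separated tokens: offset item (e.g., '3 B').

Answer: 4 l

Derivation:
After op 1 (replace(4, 'd')): offset=0, physical=[A,B,C,D,d,F], logical=[A,B,C,D,d,F]
After op 2 (rotate(-2)): offset=4, physical=[A,B,C,D,d,F], logical=[d,F,A,B,C,D]
After op 3 (rotate(+3)): offset=1, physical=[A,B,C,D,d,F], logical=[B,C,D,d,F,A]
After op 4 (swap(1, 3)): offset=1, physical=[A,B,d,D,C,F], logical=[B,d,D,C,F,A]
After op 5 (replace(3, 'l')): offset=1, physical=[A,B,d,D,l,F], logical=[B,d,D,l,F,A]
After op 6 (rotate(+2)): offset=3, physical=[A,B,d,D,l,F], logical=[D,l,F,A,B,d]
After op 7 (rotate(+1)): offset=4, physical=[A,B,d,D,l,F], logical=[l,F,A,B,d,D]
After op 8 (replace(3, 'a')): offset=4, physical=[A,a,d,D,l,F], logical=[l,F,A,a,d,D]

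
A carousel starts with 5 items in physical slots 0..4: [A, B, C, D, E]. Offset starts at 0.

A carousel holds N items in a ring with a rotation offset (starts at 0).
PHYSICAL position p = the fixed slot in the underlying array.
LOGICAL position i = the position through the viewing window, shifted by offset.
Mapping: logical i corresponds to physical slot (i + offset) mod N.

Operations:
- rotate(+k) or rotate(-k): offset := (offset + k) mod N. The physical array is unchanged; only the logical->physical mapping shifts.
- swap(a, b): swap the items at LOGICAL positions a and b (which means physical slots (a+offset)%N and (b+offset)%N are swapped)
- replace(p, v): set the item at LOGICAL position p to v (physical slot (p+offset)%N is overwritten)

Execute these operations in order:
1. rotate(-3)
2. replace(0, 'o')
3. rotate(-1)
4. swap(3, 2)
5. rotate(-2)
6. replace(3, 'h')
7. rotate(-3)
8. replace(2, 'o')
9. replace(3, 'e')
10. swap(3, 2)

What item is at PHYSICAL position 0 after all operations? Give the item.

Answer: A

Derivation:
After op 1 (rotate(-3)): offset=2, physical=[A,B,C,D,E], logical=[C,D,E,A,B]
After op 2 (replace(0, 'o')): offset=2, physical=[A,B,o,D,E], logical=[o,D,E,A,B]
After op 3 (rotate(-1)): offset=1, physical=[A,B,o,D,E], logical=[B,o,D,E,A]
After op 4 (swap(3, 2)): offset=1, physical=[A,B,o,E,D], logical=[B,o,E,D,A]
After op 5 (rotate(-2)): offset=4, physical=[A,B,o,E,D], logical=[D,A,B,o,E]
After op 6 (replace(3, 'h')): offset=4, physical=[A,B,h,E,D], logical=[D,A,B,h,E]
After op 7 (rotate(-3)): offset=1, physical=[A,B,h,E,D], logical=[B,h,E,D,A]
After op 8 (replace(2, 'o')): offset=1, physical=[A,B,h,o,D], logical=[B,h,o,D,A]
After op 9 (replace(3, 'e')): offset=1, physical=[A,B,h,o,e], logical=[B,h,o,e,A]
After op 10 (swap(3, 2)): offset=1, physical=[A,B,h,e,o], logical=[B,h,e,o,A]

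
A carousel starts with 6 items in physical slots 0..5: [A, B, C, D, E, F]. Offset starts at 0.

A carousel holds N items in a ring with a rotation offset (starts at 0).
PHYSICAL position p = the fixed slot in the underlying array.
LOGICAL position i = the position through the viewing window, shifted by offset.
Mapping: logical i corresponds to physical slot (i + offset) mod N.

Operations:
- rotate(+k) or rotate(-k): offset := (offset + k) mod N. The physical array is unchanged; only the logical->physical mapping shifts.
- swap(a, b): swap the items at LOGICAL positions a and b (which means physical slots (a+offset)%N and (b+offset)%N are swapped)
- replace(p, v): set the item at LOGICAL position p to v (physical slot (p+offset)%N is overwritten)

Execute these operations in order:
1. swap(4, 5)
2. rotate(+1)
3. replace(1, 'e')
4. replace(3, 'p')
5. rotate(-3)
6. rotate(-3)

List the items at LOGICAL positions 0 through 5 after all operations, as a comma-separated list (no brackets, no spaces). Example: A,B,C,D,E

Answer: B,e,D,p,E,A

Derivation:
After op 1 (swap(4, 5)): offset=0, physical=[A,B,C,D,F,E], logical=[A,B,C,D,F,E]
After op 2 (rotate(+1)): offset=1, physical=[A,B,C,D,F,E], logical=[B,C,D,F,E,A]
After op 3 (replace(1, 'e')): offset=1, physical=[A,B,e,D,F,E], logical=[B,e,D,F,E,A]
After op 4 (replace(3, 'p')): offset=1, physical=[A,B,e,D,p,E], logical=[B,e,D,p,E,A]
After op 5 (rotate(-3)): offset=4, physical=[A,B,e,D,p,E], logical=[p,E,A,B,e,D]
After op 6 (rotate(-3)): offset=1, physical=[A,B,e,D,p,E], logical=[B,e,D,p,E,A]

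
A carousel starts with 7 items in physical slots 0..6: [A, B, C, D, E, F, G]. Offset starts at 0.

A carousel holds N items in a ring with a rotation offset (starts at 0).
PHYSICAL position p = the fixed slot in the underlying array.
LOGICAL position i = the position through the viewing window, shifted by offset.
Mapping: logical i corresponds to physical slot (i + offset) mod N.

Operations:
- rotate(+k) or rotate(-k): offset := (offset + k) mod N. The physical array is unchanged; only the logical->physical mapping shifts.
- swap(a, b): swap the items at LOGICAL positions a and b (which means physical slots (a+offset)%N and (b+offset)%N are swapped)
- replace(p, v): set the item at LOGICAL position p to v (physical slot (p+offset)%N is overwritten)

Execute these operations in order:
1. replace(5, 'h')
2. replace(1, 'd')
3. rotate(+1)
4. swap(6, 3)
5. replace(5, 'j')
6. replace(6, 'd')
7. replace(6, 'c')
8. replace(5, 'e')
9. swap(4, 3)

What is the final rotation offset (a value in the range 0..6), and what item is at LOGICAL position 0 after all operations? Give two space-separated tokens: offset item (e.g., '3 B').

Answer: 1 d

Derivation:
After op 1 (replace(5, 'h')): offset=0, physical=[A,B,C,D,E,h,G], logical=[A,B,C,D,E,h,G]
After op 2 (replace(1, 'd')): offset=0, physical=[A,d,C,D,E,h,G], logical=[A,d,C,D,E,h,G]
After op 3 (rotate(+1)): offset=1, physical=[A,d,C,D,E,h,G], logical=[d,C,D,E,h,G,A]
After op 4 (swap(6, 3)): offset=1, physical=[E,d,C,D,A,h,G], logical=[d,C,D,A,h,G,E]
After op 5 (replace(5, 'j')): offset=1, physical=[E,d,C,D,A,h,j], logical=[d,C,D,A,h,j,E]
After op 6 (replace(6, 'd')): offset=1, physical=[d,d,C,D,A,h,j], logical=[d,C,D,A,h,j,d]
After op 7 (replace(6, 'c')): offset=1, physical=[c,d,C,D,A,h,j], logical=[d,C,D,A,h,j,c]
After op 8 (replace(5, 'e')): offset=1, physical=[c,d,C,D,A,h,e], logical=[d,C,D,A,h,e,c]
After op 9 (swap(4, 3)): offset=1, physical=[c,d,C,D,h,A,e], logical=[d,C,D,h,A,e,c]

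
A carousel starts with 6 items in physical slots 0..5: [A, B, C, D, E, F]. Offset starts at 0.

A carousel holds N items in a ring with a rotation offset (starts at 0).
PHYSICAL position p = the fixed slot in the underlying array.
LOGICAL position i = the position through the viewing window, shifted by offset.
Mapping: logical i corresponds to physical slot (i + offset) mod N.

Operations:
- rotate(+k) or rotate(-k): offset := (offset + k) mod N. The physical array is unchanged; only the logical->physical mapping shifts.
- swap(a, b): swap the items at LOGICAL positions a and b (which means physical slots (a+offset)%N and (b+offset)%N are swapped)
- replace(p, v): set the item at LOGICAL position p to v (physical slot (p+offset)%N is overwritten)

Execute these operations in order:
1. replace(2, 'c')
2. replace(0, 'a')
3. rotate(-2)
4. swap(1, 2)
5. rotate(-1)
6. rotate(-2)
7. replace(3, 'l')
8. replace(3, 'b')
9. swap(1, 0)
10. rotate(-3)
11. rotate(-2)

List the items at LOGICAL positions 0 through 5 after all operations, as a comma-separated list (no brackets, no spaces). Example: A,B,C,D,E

After op 1 (replace(2, 'c')): offset=0, physical=[A,B,c,D,E,F], logical=[A,B,c,D,E,F]
After op 2 (replace(0, 'a')): offset=0, physical=[a,B,c,D,E,F], logical=[a,B,c,D,E,F]
After op 3 (rotate(-2)): offset=4, physical=[a,B,c,D,E,F], logical=[E,F,a,B,c,D]
After op 4 (swap(1, 2)): offset=4, physical=[F,B,c,D,E,a], logical=[E,a,F,B,c,D]
After op 5 (rotate(-1)): offset=3, physical=[F,B,c,D,E,a], logical=[D,E,a,F,B,c]
After op 6 (rotate(-2)): offset=1, physical=[F,B,c,D,E,a], logical=[B,c,D,E,a,F]
After op 7 (replace(3, 'l')): offset=1, physical=[F,B,c,D,l,a], logical=[B,c,D,l,a,F]
After op 8 (replace(3, 'b')): offset=1, physical=[F,B,c,D,b,a], logical=[B,c,D,b,a,F]
After op 9 (swap(1, 0)): offset=1, physical=[F,c,B,D,b,a], logical=[c,B,D,b,a,F]
After op 10 (rotate(-3)): offset=4, physical=[F,c,B,D,b,a], logical=[b,a,F,c,B,D]
After op 11 (rotate(-2)): offset=2, physical=[F,c,B,D,b,a], logical=[B,D,b,a,F,c]

Answer: B,D,b,a,F,c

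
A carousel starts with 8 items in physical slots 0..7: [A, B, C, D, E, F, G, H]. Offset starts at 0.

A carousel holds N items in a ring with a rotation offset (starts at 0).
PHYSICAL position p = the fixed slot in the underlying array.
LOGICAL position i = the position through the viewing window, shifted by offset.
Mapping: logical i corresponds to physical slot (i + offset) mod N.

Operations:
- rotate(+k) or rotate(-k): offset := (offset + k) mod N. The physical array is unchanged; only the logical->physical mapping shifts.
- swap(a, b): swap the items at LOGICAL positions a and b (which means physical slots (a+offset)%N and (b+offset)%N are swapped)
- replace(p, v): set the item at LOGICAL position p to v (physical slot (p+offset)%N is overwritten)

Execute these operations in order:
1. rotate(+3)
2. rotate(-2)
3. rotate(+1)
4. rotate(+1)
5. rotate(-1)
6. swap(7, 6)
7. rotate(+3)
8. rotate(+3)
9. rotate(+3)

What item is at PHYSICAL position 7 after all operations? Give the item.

After op 1 (rotate(+3)): offset=3, physical=[A,B,C,D,E,F,G,H], logical=[D,E,F,G,H,A,B,C]
After op 2 (rotate(-2)): offset=1, physical=[A,B,C,D,E,F,G,H], logical=[B,C,D,E,F,G,H,A]
After op 3 (rotate(+1)): offset=2, physical=[A,B,C,D,E,F,G,H], logical=[C,D,E,F,G,H,A,B]
After op 4 (rotate(+1)): offset=3, physical=[A,B,C,D,E,F,G,H], logical=[D,E,F,G,H,A,B,C]
After op 5 (rotate(-1)): offset=2, physical=[A,B,C,D,E,F,G,H], logical=[C,D,E,F,G,H,A,B]
After op 6 (swap(7, 6)): offset=2, physical=[B,A,C,D,E,F,G,H], logical=[C,D,E,F,G,H,B,A]
After op 7 (rotate(+3)): offset=5, physical=[B,A,C,D,E,F,G,H], logical=[F,G,H,B,A,C,D,E]
After op 8 (rotate(+3)): offset=0, physical=[B,A,C,D,E,F,G,H], logical=[B,A,C,D,E,F,G,H]
After op 9 (rotate(+3)): offset=3, physical=[B,A,C,D,E,F,G,H], logical=[D,E,F,G,H,B,A,C]

Answer: H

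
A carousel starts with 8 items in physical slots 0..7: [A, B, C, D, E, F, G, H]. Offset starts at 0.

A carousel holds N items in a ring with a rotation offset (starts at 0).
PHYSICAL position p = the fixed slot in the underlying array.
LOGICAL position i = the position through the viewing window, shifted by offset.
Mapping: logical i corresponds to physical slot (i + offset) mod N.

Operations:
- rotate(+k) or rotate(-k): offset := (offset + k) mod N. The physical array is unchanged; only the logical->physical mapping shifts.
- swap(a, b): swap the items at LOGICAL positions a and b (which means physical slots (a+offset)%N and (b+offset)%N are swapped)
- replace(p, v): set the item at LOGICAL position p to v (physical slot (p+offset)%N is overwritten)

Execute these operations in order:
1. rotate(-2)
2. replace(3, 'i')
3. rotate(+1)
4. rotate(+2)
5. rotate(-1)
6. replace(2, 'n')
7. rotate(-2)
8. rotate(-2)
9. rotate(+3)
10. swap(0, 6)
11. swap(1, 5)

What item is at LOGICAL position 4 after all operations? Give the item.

After op 1 (rotate(-2)): offset=6, physical=[A,B,C,D,E,F,G,H], logical=[G,H,A,B,C,D,E,F]
After op 2 (replace(3, 'i')): offset=6, physical=[A,i,C,D,E,F,G,H], logical=[G,H,A,i,C,D,E,F]
After op 3 (rotate(+1)): offset=7, physical=[A,i,C,D,E,F,G,H], logical=[H,A,i,C,D,E,F,G]
After op 4 (rotate(+2)): offset=1, physical=[A,i,C,D,E,F,G,H], logical=[i,C,D,E,F,G,H,A]
After op 5 (rotate(-1)): offset=0, physical=[A,i,C,D,E,F,G,H], logical=[A,i,C,D,E,F,G,H]
After op 6 (replace(2, 'n')): offset=0, physical=[A,i,n,D,E,F,G,H], logical=[A,i,n,D,E,F,G,H]
After op 7 (rotate(-2)): offset=6, physical=[A,i,n,D,E,F,G,H], logical=[G,H,A,i,n,D,E,F]
After op 8 (rotate(-2)): offset=4, physical=[A,i,n,D,E,F,G,H], logical=[E,F,G,H,A,i,n,D]
After op 9 (rotate(+3)): offset=7, physical=[A,i,n,D,E,F,G,H], logical=[H,A,i,n,D,E,F,G]
After op 10 (swap(0, 6)): offset=7, physical=[A,i,n,D,E,H,G,F], logical=[F,A,i,n,D,E,H,G]
After op 11 (swap(1, 5)): offset=7, physical=[E,i,n,D,A,H,G,F], logical=[F,E,i,n,D,A,H,G]

Answer: D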